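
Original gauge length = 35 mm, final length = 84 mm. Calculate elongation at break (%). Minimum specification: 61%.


Elongation = 140.0%
Meets spec: Yes

Extension = 84 - 35 = 49 mm
Elongation = 49 / 35 x 100 = 140.0%
Minimum required: 61%
Meets specification: Yes


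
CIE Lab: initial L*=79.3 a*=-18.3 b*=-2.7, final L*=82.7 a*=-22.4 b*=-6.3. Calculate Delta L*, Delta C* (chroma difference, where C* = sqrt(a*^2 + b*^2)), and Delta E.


Delta L* = 3.4
Delta C* = 4.77
Delta E = 6.43

Delta L* = 82.7 - 79.3 = 3.4
C1* = sqrt((-18.3)^2 + (-2.7)^2) = 18.498
C2* = sqrt((-22.4)^2 + (-6.3)^2) = 23.269
Delta C* = 23.269 - 18.498 = 4.77
Delta E = sqrt((3.4)^2 + (-4.1)^2 + (-3.6)^2) = 6.43


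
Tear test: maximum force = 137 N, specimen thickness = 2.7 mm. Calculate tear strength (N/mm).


50.7 N/mm


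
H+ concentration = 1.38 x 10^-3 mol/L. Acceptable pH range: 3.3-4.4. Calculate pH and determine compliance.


pH = -log10(1.38 x 10^-3) = 2.86
Range: 3.3 to 4.4
Compliant: No


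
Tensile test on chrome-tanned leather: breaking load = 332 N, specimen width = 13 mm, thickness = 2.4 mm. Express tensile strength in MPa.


Cross-section = 13 x 2.4 = 31.2 mm^2
TS = 332 / 31.2 = 10.64 MPa
(1 N/mm^2 = 1 MPa)


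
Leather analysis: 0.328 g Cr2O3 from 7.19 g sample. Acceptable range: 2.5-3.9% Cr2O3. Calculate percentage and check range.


Cr2O3 = 4.56%
Within range: No

Cr2O3% = 0.328 / 7.19 x 100 = 4.56%
Acceptable range: 2.5 to 3.9%
Within range: No


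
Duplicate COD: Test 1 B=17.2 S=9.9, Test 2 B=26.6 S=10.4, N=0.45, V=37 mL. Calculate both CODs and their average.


COD1 = (17.2 - 9.9) x 0.45 x 8000 / 37 = 710.3 mg/L
COD2 = (26.6 - 10.4) x 0.45 x 8000 / 37 = 1576.2 mg/L
Average = (710.3 + 1576.2) / 2 = 1143.3 mg/L


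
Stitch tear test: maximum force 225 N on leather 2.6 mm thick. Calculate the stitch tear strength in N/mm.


86.5 N/mm


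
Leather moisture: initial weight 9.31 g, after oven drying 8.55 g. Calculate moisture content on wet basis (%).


8.2%

Moisture = 9.31 - 8.55 = 0.76 g
MC = 0.76 / 9.31 x 100 = 8.2%


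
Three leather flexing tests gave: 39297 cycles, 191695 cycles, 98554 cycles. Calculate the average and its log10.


Average = 109849 cycles
log10 = 5.04


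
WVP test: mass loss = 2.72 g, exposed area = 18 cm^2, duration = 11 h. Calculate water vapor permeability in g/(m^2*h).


WVP = mass_loss / (area x time) x 10000
WVP = 2.72 / (18 x 11) x 10000
WVP = 2.72 / 198 x 10000 = 137.37 g/(m^2*h)


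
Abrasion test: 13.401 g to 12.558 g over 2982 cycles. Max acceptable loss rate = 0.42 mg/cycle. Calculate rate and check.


Rate = 0.283 mg/cycle
Passes: Yes


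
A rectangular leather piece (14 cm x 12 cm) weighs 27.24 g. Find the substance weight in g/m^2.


Area = 14 x 12 = 168 cm^2
SW = 27.24 / 168 x 10000 = 1621.4 g/m^2


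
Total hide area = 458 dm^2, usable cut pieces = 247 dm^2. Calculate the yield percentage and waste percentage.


Yield = 53.9%
Waste = 46.1%

Yield = 247 / 458 x 100 = 53.9%
Waste = 458 - 247 = 211 dm^2
Waste% = 100 - 53.9 = 46.1%


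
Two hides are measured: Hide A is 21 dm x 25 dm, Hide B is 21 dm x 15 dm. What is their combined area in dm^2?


840 dm^2

Hide A area = 21 x 25 = 525 dm^2
Hide B area = 21 x 15 = 315 dm^2
Total = 525 + 315 = 840 dm^2


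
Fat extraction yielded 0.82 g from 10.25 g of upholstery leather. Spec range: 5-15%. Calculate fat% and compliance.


Fat% = 0.82 / 10.25 x 100 = 8.0%
Spec range: 5-15%
Compliant: Yes


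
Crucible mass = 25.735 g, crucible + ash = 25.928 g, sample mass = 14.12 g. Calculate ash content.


Ash mass = 0.193 g
Ash content = 1.37%


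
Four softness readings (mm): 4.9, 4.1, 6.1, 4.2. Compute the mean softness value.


Sum = 4.9 + 4.1 + 6.1 + 4.2
Mean = 19.3 / 4 = 4.83 mm


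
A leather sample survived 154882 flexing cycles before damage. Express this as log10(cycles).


log10(154882) = 5.19


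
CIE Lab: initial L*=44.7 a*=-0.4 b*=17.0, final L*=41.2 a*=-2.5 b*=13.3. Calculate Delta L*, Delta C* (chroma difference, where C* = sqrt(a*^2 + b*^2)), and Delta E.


Delta L* = -3.5
Delta C* = -3.47
Delta E = 5.51

Delta L* = 41.2 - 44.7 = -3.5
C1* = sqrt((-0.4)^2 + (17.0)^2) = 17.005
C2* = sqrt((-2.5)^2 + (13.3)^2) = 13.533
Delta C* = 13.533 - 17.005 = -3.47
Delta E = sqrt((-3.5)^2 + (-2.1)^2 + (-3.7)^2) = 5.51


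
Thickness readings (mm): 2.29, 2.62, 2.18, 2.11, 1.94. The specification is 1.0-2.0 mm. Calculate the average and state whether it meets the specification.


Average = 2.23 mm
Within specification: No


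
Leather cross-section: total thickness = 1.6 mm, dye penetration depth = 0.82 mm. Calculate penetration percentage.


51.3%


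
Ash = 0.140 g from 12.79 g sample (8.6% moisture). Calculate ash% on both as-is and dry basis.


As-is ash% = 0.140 / 12.79 x 100 = 1.09%
Dry mass = 12.79 x (100 - 8.6) / 100 = 11.69006 g
Dry-basis ash% = 0.140 / 11.69006 x 100 = 1.20%


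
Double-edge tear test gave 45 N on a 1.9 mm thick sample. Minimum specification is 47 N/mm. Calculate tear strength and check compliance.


Tear strength = 23.7 N/mm
Compliant: No

Tear strength = 45 / 1.9 = 23.7 N/mm
Required minimum = 47 N/mm
Compliant: No


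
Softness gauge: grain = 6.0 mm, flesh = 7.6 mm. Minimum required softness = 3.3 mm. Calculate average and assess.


Average softness = 6.80 mm
Meets requirement: Yes


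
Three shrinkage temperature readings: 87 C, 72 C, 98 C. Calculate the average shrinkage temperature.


Average = (87 + 72 + 98) / 3
Average = 257 / 3 = 85.7 C


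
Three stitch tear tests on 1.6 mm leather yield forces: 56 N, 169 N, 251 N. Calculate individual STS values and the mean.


STS1 = 35.0 N/mm
STS2 = 105.6 N/mm
STS3 = 156.9 N/mm
Mean = 99.2 N/mm

STS1 = 56 / 1.6 = 35.0 N/mm
STS2 = 169 / 1.6 = 105.6 N/mm
STS3 = 251 / 1.6 = 156.9 N/mm
Mean = (35.0 + 105.6 + 156.9) / 3 = 99.2 N/mm


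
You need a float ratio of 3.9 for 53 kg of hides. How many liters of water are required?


206.7 L

Water = hide weight x target ratio
Water = 53 x 3.9 = 206.7 L


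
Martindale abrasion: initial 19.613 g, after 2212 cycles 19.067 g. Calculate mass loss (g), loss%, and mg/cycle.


Loss = 19.613 - 19.067 = 0.546 g
Loss% = 0.546 / 19.613 x 100 = 2.78%
Rate = 0.546 / 2212 x 1000 = 0.247 mg/cycle


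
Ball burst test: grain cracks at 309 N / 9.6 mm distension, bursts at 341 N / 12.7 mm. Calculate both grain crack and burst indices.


Crack index = 309 / 9.6 = 32.2 N/mm
Burst index = 341 / 12.7 = 26.9 N/mm


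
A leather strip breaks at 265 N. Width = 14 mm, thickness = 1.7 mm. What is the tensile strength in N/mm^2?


11.13 N/mm^2

Cross-sectional area = 14 x 1.7 = 23.8 mm^2
Tensile strength = 265 / 23.8 = 11.13 N/mm^2


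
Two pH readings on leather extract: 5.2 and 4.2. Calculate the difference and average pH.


Difference = |5.2 - 4.2| = 1.0
Average = (5.2 + 4.2) / 2 = 4.70


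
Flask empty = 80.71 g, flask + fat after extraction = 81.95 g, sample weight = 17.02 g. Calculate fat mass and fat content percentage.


Fat mass = 81.95 - 80.71 = 1.24 g
Fat% = 1.24 / 17.02 x 100 = 7.3%


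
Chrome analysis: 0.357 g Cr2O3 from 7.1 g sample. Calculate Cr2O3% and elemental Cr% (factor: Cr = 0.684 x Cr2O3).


Cr2O3 = 5.03%
Cr = 3.44%

Cr2O3% = 0.357 / 7.1 x 100 = 5.03%
Cr% = 5.03 x 0.684 = 3.44%


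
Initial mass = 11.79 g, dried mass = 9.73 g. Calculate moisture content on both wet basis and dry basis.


Moisture lost = 11.79 - 9.73 = 2.06 g
Wet basis MC = 2.06 / 11.79 x 100 = 17.5%
Dry basis MC = 2.06 / 9.73 x 100 = 21.2%


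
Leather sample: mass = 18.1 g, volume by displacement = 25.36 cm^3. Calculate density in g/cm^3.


Density = mass / volume
Density = 18.1 / 25.36 = 0.714 g/cm^3


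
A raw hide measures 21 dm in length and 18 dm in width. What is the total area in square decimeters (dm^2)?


Area = length x width
Area = 21 x 18 = 378 dm^2


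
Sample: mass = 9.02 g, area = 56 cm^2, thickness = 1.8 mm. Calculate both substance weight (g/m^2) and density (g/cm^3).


SW = 9.02 / 56 x 10000 = 1610.7 g/m^2
Volume = 56 x 1.8 / 10 = 10.08 cm^3
Density = 9.02 / 10.08 = 0.895 g/cm^3


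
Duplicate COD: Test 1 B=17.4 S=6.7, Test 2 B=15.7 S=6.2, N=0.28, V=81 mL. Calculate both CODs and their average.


COD1 = (17.4 - 6.7) x 0.28 x 8000 / 81 = 295.9 mg/L
COD2 = (15.7 - 6.2) x 0.28 x 8000 / 81 = 262.7 mg/L
Average = (295.9 + 262.7) / 2 = 279.3 mg/L


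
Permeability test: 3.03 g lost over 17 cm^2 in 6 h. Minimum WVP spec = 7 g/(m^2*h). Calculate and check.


WVP = 297.06 g/(m^2*h)
Meets specification: Yes

WVP = 3.03 / (17 x 6) x 10000 = 297.06 g/(m^2*h)
Minimum: 7 g/(m^2*h)
Meets spec: Yes


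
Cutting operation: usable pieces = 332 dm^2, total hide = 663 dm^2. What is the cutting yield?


Yield = usable / total x 100
Yield = 332 / 663 x 100 = 50.1%


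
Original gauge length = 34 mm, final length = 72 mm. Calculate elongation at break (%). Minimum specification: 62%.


Elongation = 111.8%
Meets spec: Yes


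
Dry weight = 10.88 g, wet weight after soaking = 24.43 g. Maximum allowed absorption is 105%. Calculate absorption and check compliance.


Absorption = 124.5%
Compliant: No


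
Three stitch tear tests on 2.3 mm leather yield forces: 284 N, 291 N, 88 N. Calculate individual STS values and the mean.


STS1 = 284 / 2.3 = 123.5 N/mm
STS2 = 291 / 2.3 = 126.5 N/mm
STS3 = 88 / 2.3 = 38.3 N/mm
Mean = (123.5 + 126.5 + 38.3) / 3 = 96.1 N/mm


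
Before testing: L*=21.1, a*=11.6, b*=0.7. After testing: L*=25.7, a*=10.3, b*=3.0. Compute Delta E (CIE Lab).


Delta E = 5.30

dL = 25.7 - 21.1 = 4.6
da = 10.3 - 11.6 = -1.3
db = 3.0 - 0.7 = 2.3
dE = sqrt((4.6)^2 + (-1.3)^2 + (2.3)^2) = 5.30


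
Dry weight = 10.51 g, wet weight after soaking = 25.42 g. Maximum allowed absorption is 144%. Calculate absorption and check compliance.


WA = (25.42 - 10.51) / 10.51 x 100 = 141.9%
Maximum allowed: 144%
Compliant: Yes


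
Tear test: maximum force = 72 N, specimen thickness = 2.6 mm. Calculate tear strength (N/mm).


27.7 N/mm


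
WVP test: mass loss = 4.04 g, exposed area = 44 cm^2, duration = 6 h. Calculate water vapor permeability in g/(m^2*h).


WVP = mass_loss / (area x time) x 10000
WVP = 4.04 / (44 x 6) x 10000
WVP = 4.04 / 264 x 10000 = 153.03 g/(m^2*h)


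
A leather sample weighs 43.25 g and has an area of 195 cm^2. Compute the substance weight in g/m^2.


Substance weight = mass / area x 10000
SW = 43.25 / 195 x 10000
SW = 2217.9 g/m^2


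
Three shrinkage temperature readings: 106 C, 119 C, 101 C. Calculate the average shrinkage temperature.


Average = (106 + 119 + 101) / 3
Average = 326 / 3 = 108.7 C


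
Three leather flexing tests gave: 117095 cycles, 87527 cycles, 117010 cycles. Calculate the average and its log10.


Average = (117095 + 87527 + 117010) / 3 = 107211 cycles
log10(107211) = 5.03


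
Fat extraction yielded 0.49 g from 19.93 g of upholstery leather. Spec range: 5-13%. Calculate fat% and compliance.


Fat% = 0.49 / 19.93 x 100 = 2.5%
Spec range: 5-13%
Compliant: No


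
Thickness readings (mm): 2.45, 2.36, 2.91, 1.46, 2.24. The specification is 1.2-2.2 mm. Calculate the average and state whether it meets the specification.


Sum = 11.42
Average = 11.42 / 5 = 2.28 mm
Specification range: 1.2 to 2.2 mm
Within spec: No


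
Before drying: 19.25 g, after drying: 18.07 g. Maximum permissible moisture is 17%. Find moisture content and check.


MC = (19.25 - 18.07) / 19.25 x 100 = 6.1%
Maximum: 17%
Acceptable: Yes


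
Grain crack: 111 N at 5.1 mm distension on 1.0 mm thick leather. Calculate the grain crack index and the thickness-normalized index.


Crack index = 21.8 N/mm
Normalized index = 21.8 N/mm per mm


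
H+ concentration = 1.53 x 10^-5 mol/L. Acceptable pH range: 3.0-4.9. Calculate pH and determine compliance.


pH = -log10(1.53 x 10^-5) = 4.82
Range: 3.0 to 4.9
Compliant: Yes


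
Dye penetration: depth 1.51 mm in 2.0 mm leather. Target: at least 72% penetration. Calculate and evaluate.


Penetration = 1.51 / 2.0 x 100 = 75.5%
Target: 72%
Meets target: Yes


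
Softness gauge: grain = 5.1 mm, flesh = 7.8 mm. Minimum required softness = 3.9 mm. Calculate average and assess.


Average = (5.1 + 7.8) / 2 = 6.45 mm
Minimum = 3.9 mm
Meets requirement: Yes


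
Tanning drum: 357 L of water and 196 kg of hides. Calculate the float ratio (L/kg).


1.8


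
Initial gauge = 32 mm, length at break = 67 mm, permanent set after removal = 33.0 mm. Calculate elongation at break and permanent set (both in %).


Elongation at break = 109.4%
Permanent set = 3.1%


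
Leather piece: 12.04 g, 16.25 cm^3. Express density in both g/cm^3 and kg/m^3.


Density = 12.04 / 16.25 = 0.741 g/cm^3
Convert: 0.741 x 1000 = 741 kg/m^3


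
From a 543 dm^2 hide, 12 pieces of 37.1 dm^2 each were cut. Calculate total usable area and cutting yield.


Usable area = 445.2 dm^2
Yield = 82.0%


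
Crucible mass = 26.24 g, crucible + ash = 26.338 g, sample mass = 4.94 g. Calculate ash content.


Ash mass = 0.098 g
Ash content = 1.98%

Ash mass = 26.338 - 26.24 = 0.098 g
Ash% = 0.098 / 4.94 x 100 = 1.98%


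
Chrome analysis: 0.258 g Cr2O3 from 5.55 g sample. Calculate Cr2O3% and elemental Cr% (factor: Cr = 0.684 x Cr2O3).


Cr2O3 = 4.65%
Cr = 3.18%

Cr2O3% = 0.258 / 5.55 x 100 = 4.65%
Cr% = 4.65 x 0.684 = 3.18%


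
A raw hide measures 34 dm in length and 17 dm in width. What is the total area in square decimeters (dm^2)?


578 dm^2


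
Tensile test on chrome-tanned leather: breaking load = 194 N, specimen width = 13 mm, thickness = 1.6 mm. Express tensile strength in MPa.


Cross-section = 13 x 1.6 = 20.8 mm^2
TS = 194 / 20.8 = 9.33 MPa
(1 N/mm^2 = 1 MPa)


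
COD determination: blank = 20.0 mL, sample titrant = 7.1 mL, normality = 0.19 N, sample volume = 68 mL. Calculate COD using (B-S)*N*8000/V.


COD = (20.0 - 7.1) x 0.19 x 8000 / 68
COD = 12.9 x 0.19 x 8000 / 68
COD = 288.4 mg/L


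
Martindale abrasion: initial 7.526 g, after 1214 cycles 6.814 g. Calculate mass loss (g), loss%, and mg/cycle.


Loss = 7.526 - 6.814 = 0.712 g
Loss% = 0.712 / 7.526 x 100 = 9.46%
Rate = 0.712 / 1214 x 1000 = 0.586 mg/cycle


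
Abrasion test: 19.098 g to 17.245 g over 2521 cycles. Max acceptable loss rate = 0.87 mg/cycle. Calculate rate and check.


Loss = 19.098 - 17.245 = 1.853 g
Rate = 1.853 g / 2521 cycles x 1000 = 0.735 mg/cycle
Max = 0.87 mg/cycle
Passes: Yes


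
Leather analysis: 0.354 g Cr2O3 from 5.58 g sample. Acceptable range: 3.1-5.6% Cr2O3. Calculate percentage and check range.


Cr2O3% = 0.354 / 5.58 x 100 = 6.34%
Acceptable range: 3.1 to 5.6%
Within range: No


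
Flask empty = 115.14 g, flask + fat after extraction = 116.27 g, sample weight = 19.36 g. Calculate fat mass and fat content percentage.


Fat mass = 116.27 - 115.14 = 1.13 g
Fat% = 1.13 / 19.36 x 100 = 5.8%


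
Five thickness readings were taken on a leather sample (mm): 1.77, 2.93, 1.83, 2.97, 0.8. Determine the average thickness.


Sum = 1.77 + 2.93 + 1.83 + 2.97 + 0.8 = 10.30
Average = 10.30 / 5 = 2.06 mm


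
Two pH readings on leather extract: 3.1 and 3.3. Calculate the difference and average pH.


Difference = 0.2
Average pH = 3.20


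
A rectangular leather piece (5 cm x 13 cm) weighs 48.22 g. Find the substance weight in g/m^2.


Area = 5 x 13 = 65 cm^2
SW = 48.22 / 65 x 10000 = 7418.5 g/m^2


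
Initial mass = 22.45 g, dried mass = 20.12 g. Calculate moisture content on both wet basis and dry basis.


Moisture lost = 22.45 - 20.12 = 2.33 g
Wet basis MC = 2.33 / 22.45 x 100 = 10.4%
Dry basis MC = 2.33 / 20.12 x 100 = 11.6%


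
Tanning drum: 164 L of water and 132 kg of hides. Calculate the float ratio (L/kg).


1.2


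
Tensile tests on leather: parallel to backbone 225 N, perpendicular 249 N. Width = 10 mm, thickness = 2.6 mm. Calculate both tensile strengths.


Parallel = 8.65 N/mm^2
Perpendicular = 9.58 N/mm^2

Area = 10 x 2.6 = 26.0 mm^2
TS (parallel) = 225 / 26.0 = 8.65 N/mm^2
TS (perpendicular) = 249 / 26.0 = 9.58 N/mm^2


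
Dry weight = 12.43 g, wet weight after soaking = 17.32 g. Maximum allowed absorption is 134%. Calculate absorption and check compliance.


Absorption = 39.3%
Compliant: Yes


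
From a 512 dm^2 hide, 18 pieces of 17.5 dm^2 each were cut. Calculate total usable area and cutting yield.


Usable area = 315.0 dm^2
Yield = 61.5%

Total usable = 18 x 17.5 = 315.0 dm^2
Yield = 315.0 / 512 x 100 = 61.5%


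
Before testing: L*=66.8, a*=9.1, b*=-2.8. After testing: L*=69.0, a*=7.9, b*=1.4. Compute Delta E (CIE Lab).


dL = 69.0 - 66.8 = 2.2
da = 7.9 - 9.1 = -1.2
db = 1.4 - (-2.8) = 4.2
dE = sqrt((2.2)^2 + (-1.2)^2 + (4.2)^2) = 4.89


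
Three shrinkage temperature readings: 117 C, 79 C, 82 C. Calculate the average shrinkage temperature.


92.7 C

Average = (117 + 79 + 82) / 3
Average = 278 / 3 = 92.7 C


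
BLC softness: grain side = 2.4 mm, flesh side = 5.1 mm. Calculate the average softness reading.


3.75 mm


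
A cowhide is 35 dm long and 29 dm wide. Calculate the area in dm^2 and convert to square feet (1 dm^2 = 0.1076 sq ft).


1015 dm^2
109.21 sq ft

Area = 35 x 29 = 1015 dm^2
Conversion: 1015 x 0.1076 = 109.21 sq ft


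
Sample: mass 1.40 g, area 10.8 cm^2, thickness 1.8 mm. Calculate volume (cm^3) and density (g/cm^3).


Volume = 1.944 cm^3
Density = 0.720 g/cm^3

Thickness in cm = 1.8 / 10 = 0.18 cm
Volume = 10.8 x 0.18 = 1.944 cm^3
Density = 1.40 / 1.944 = 0.720 g/cm^3


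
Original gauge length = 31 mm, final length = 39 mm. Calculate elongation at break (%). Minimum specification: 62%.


Extension = 39 - 31 = 8 mm
Elongation = 8 / 31 x 100 = 25.8%
Minimum required: 62%
Meets specification: No


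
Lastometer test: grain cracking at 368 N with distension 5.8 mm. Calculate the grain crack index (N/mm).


Grain crack index = force / distension
Index = 368 / 5.8 = 63.4 N/mm


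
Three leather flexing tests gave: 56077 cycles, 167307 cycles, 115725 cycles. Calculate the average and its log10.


Average = (56077 + 167307 + 115725) / 3 = 113036 cycles
log10(113036) = 5.05


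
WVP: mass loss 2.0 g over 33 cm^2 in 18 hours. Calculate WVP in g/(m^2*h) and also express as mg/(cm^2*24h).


WVP = 2.0 / (33 x 18) x 10000 = 33.67 g/(m^2*h)
Mass loss in mg = 2.0 x 1000 = 2000 mg
Per cm^2 per 24h in mg: 2000 x 24 / (33 x 18) = 48000 / 594 = 80.81 mg/(cm^2*24h)


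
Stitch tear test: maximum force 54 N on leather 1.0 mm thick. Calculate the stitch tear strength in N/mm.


54.0 N/mm


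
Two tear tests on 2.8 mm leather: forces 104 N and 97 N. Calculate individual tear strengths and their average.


Tear 1 = 104 / 2.8 = 37.1 N/mm
Tear 2 = 97 / 2.8 = 34.6 N/mm
Average = (37.1 + 34.6) / 2 = 35.9 N/mm


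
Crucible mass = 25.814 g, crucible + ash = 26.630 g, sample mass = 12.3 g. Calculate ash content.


Ash mass = 0.816 g
Ash content = 6.63%

Ash mass = 26.630 - 25.814 = 0.816 g
Ash% = 0.816 / 12.3 x 100 = 6.63%


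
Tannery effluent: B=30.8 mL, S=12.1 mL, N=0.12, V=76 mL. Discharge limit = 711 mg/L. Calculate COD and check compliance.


COD = (30.8 - 12.1) x 0.12 x 8000 / 76 = 236.2 mg/L
Limit: 711 mg/L
Compliant: Yes


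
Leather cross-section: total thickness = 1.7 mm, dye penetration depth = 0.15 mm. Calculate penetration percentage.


8.8%


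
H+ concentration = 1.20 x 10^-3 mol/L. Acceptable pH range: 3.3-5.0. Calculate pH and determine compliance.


pH = 2.92
Compliant: No


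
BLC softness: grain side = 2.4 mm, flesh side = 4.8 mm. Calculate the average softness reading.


Average = (2.4 + 4.8) / 2
Average = 3.60 mm


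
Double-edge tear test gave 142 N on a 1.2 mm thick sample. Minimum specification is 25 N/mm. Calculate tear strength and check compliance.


Tear strength = 118.3 N/mm
Compliant: Yes


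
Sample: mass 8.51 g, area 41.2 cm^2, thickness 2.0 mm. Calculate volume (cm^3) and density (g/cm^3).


Volume = 8.240 cm^3
Density = 1.033 g/cm^3


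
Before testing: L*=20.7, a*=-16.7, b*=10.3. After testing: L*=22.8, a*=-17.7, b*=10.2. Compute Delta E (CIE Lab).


Delta E = 2.33


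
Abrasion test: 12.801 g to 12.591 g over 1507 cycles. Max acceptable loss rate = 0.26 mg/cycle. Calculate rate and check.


Loss = 12.801 - 12.591 = 0.210 g
Rate = 0.210 g / 1507 cycles x 1000 = 0.139 mg/cycle
Max = 0.26 mg/cycle
Passes: Yes


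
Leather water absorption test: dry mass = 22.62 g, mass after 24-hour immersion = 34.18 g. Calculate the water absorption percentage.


51.1%

Water absorbed = 34.18 - 22.62 = 11.56 g
WA% = 11.56 / 22.62 x 100 = 51.1%


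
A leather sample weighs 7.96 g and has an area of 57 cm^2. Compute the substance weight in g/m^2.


1396.5 g/m^2

Substance weight = mass / area x 10000
SW = 7.96 / 57 x 10000
SW = 1396.5 g/m^2


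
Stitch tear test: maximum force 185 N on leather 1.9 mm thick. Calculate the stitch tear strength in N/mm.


Stitch tear strength = force / thickness
STS = 185 / 1.9 = 97.4 N/mm


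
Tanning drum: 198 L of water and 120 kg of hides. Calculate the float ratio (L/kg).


1.7

Float ratio = water / hide weight
Ratio = 198 / 120 = 1.7


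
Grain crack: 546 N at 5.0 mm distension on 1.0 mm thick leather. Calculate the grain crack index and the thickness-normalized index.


Crack index = 109.2 N/mm
Normalized index = 109.2 N/mm per mm


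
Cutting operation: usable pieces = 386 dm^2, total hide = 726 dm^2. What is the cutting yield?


53.2%

Yield = usable / total x 100
Yield = 386 / 726 x 100 = 53.2%


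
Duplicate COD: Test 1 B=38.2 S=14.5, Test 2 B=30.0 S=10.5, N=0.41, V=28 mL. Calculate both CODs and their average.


COD1 = (38.2 - 14.5) x 0.41 x 8000 / 28 = 2776.3 mg/L
COD2 = (30.0 - 10.5) x 0.41 x 8000 / 28 = 2284.3 mg/L
Average = (2776.3 + 2284.3) / 2 = 2530.3 mg/L


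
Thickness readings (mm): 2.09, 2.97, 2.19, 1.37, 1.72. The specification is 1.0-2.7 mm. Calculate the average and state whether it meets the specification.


Average = 2.07 mm
Within specification: Yes

Sum = 10.34
Average = 10.34 / 5 = 2.07 mm
Specification range: 1.0 to 2.7 mm
Within spec: Yes


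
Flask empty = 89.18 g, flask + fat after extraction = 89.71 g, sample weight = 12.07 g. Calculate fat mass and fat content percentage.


Fat mass = 0.53 g
Fat content = 4.4%


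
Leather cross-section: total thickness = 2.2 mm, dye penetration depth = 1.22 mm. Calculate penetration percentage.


55.5%


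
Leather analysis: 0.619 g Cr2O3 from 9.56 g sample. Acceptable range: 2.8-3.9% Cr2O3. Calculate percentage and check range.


Cr2O3% = 0.619 / 9.56 x 100 = 6.47%
Acceptable range: 2.8 to 3.9%
Within range: No


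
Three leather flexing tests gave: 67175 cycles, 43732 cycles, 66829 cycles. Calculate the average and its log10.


Average = (67175 + 43732 + 66829) / 3 = 59245 cycles
log10(59245) = 4.77


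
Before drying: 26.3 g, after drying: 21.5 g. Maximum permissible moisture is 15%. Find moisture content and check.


MC = (26.3 - 21.5) / 26.3 x 100 = 18.3%
Maximum: 15%
Acceptable: No


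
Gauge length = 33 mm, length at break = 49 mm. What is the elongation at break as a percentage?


48.5%


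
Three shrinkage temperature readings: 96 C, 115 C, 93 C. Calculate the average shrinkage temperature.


Average = (96 + 115 + 93) / 3
Average = 304 / 3 = 101.3 C


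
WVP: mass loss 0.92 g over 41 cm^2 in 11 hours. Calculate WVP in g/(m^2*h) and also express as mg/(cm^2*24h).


WVP = 0.92 / (41 x 11) x 10000 = 20.40 g/(m^2*h)
Mass loss in mg = 0.92 x 1000 = 920 mg
Per cm^2 per 24h in mg: 920 x 24 / (41 x 11) = 22080 / 451 = 48.96 mg/(cm^2*24h)


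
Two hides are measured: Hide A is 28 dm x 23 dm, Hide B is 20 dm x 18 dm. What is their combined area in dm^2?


1004 dm^2


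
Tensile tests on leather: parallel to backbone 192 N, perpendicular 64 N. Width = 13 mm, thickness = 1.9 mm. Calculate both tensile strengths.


Area = 13 x 1.9 = 24.7 mm^2
TS (parallel) = 192 / 24.7 = 7.77 N/mm^2
TS (perpendicular) = 64 / 24.7 = 2.59 N/mm^2


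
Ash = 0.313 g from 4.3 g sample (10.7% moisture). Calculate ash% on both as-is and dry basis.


As-is ash = 7.28%
Dry-basis ash = 8.15%


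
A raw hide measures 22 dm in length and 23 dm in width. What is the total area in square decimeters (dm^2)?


506 dm^2

Area = length x width
Area = 22 x 23 = 506 dm^2


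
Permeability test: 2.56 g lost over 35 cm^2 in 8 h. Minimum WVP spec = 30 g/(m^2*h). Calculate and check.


WVP = 91.43 g/(m^2*h)
Meets specification: Yes

WVP = 2.56 / (35 x 8) x 10000 = 91.43 g/(m^2*h)
Minimum: 30 g/(m^2*h)
Meets spec: Yes


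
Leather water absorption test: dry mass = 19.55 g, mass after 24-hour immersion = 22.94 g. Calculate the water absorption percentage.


Water absorbed = 22.94 - 19.55 = 3.39 g
WA% = 3.39 / 19.55 x 100 = 17.3%


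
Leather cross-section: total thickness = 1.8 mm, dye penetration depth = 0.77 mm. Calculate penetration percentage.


42.8%


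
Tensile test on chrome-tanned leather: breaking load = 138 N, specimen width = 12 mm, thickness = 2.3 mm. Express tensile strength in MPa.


Cross-section = 12 x 2.3 = 27.6 mm^2
TS = 138 / 27.6 = 5.00 MPa
(1 N/mm^2 = 1 MPa)


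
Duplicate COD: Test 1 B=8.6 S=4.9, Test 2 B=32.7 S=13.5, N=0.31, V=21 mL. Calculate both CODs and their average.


COD1 = (8.6 - 4.9) x 0.31 x 8000 / 21 = 437.0 mg/L
COD2 = (32.7 - 13.5) x 0.31 x 8000 / 21 = 2267.4 mg/L
Average = (437.0 + 2267.4) / 2 = 1352.2 mg/L


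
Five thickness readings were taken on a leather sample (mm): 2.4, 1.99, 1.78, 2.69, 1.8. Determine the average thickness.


Sum = 2.4 + 1.99 + 1.78 + 2.69 + 1.8 = 10.66
Average = 10.66 / 5 = 2.13 mm


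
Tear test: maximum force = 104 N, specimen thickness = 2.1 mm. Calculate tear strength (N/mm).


Tear strength = force / thickness
Tear = 104 / 2.1 = 49.5 N/mm


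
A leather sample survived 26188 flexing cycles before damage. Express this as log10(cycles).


4.42


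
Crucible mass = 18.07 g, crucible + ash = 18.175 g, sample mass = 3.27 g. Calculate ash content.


Ash mass = 0.105 g
Ash content = 3.21%


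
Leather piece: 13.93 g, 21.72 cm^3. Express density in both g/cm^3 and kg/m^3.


0.641 g/cm^3
641 kg/m^3


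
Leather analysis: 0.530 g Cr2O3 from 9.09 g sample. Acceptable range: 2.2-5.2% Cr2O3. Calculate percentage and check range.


Cr2O3% = 0.530 / 9.09 x 100 = 5.83%
Acceptable range: 2.2 to 5.2%
Within range: No


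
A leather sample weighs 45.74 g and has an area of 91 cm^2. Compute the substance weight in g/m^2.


Substance weight = mass / area x 10000
SW = 45.74 / 91 x 10000
SW = 5026.4 g/m^2


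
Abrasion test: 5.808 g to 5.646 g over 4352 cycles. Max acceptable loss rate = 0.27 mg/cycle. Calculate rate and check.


Loss = 5.808 - 5.646 = 0.162 g
Rate = 0.162 g / 4352 cycles x 1000 = 0.037 mg/cycle
Max = 0.27 mg/cycle
Passes: Yes


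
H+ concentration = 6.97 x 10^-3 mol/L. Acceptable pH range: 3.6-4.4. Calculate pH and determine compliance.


pH = 2.16
Compliant: No

pH = -log10(6.97 x 10^-3) = 2.16
Range: 3.6 to 4.4
Compliant: No


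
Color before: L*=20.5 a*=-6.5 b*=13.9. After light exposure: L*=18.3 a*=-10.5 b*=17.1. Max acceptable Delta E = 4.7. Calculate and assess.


Delta E = 5.57
Passes: No

dL = -2.2, da = -4.0, db = 3.2
dE = sqrt((-2.2)^2 + (-4.0)^2 + (3.2)^2) = 5.57
Max = 4.7
Passes: No


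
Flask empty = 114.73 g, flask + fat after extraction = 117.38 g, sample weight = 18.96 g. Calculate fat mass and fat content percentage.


Fat mass = 117.38 - 114.73 = 2.65 g
Fat% = 2.65 / 18.96 x 100 = 14.0%


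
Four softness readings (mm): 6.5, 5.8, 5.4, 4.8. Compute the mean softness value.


5.63 mm


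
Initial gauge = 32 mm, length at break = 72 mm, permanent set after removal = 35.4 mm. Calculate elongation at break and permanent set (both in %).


Elongation at break = (72 - 32) / 32 x 100 = 125.0%
Permanent set = (35.4 - 32) / 32 x 100 = 10.6%


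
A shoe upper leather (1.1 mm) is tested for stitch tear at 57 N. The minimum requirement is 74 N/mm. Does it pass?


STS = 57 / 1.1 = 51.8 N/mm
Minimum required: 74 N/mm
Passes: No


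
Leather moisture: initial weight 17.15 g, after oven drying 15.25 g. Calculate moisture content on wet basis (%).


11.1%

Moisture = 17.15 - 15.25 = 1.90 g
MC = 1.90 / 17.15 x 100 = 11.1%


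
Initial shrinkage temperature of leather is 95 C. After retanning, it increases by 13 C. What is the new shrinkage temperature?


New Ts = 95 + 13 = 108 C


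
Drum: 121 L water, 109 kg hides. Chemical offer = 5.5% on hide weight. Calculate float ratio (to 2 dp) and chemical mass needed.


Float ratio = 121 / 109 = 1.11
Chemical = 109 x 5.5 / 100 = 5.995 kg


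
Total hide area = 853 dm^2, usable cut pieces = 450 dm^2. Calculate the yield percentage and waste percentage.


Yield = 52.8%
Waste = 47.2%

Yield = 450 / 853 x 100 = 52.8%
Waste = 853 - 450 = 403 dm^2
Waste% = 100 - 52.8 = 47.2%


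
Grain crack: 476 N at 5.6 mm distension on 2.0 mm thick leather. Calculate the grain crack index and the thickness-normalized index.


Crack index = 85.0 N/mm
Normalized index = 42.5 N/mm per mm


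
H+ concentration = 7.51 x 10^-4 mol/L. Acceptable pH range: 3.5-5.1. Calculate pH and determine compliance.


pH = 3.12
Compliant: No


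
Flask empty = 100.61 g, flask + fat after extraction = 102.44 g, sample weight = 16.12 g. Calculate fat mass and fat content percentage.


Fat mass = 102.44 - 100.61 = 1.83 g
Fat% = 1.83 / 16.12 x 100 = 11.4%


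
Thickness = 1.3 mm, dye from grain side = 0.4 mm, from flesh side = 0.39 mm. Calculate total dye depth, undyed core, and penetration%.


Total dyed = 0.79 mm
Undyed core = 0.51 mm
Penetration = 60.8%


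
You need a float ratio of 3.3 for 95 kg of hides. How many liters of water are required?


313.5 L

Water = hide weight x target ratio
Water = 95 x 3.3 = 313.5 L


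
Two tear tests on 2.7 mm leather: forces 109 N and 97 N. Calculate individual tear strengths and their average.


Tear 1 = 109 / 2.7 = 40.4 N/mm
Tear 2 = 97 / 2.7 = 35.9 N/mm
Average = (40.4 + 35.9) / 2 = 38.2 N/mm


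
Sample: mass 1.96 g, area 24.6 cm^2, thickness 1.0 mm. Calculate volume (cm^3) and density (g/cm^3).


Volume = 2.460 cm^3
Density = 0.797 g/cm^3

Thickness in cm = 1.0 / 10 = 0.10 cm
Volume = 24.6 x 0.10 = 2.460 cm^3
Density = 1.96 / 2.460 = 0.797 g/cm^3


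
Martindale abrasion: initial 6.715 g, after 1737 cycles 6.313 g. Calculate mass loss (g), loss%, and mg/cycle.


Mass loss = 0.402 g
Loss = 5.99%
Rate = 0.231 mg/cycle

Loss = 6.715 - 6.313 = 0.402 g
Loss% = 0.402 / 6.715 x 100 = 5.99%
Rate = 0.402 / 1737 x 1000 = 0.231 mg/cycle


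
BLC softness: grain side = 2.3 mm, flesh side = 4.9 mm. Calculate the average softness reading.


Average = (2.3 + 4.9) / 2
Average = 3.60 mm


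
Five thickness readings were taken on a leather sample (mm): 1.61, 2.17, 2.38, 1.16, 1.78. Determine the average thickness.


Sum = 1.61 + 2.17 + 2.38 + 1.16 + 1.78 = 9.10
Average = 9.10 / 5 = 1.82 mm


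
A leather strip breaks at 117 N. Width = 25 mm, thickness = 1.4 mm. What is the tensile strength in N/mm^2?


Cross-sectional area = 25 x 1.4 = 35.0 mm^2
Tensile strength = 117 / 35.0 = 3.34 N/mm^2


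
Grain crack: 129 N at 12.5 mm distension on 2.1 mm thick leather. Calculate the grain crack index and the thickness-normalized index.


Crack index = 129 / 12.5 = 10.3 N/mm
Normalized = 10.3 / 2.1 = 4.9 N/mm per mm


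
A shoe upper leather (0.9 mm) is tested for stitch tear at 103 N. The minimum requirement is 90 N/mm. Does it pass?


STS = 103 / 0.9 = 114.4 N/mm
Minimum required: 90 N/mm
Passes: Yes


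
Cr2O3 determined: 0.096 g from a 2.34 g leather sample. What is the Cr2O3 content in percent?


4.10%

Cr2O3% = 0.096 / 2.34 x 100
Cr2O3% = 4.10%


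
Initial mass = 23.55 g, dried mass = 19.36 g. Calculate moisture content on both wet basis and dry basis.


Wet basis = 17.8%
Dry basis = 21.6%

Moisture lost = 23.55 - 19.36 = 4.19 g
Wet basis MC = 4.19 / 23.55 x 100 = 17.8%
Dry basis MC = 4.19 / 19.36 x 100 = 21.6%


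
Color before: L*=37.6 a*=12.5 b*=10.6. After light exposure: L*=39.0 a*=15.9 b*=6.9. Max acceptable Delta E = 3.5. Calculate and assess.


dL = 1.4, da = 3.4, db = -3.7
dE = sqrt((1.4)^2 + (3.4)^2 + (-3.7)^2) = 5.22
Max = 3.5
Passes: No


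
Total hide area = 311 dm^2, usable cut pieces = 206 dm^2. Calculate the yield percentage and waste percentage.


Yield = 66.2%
Waste = 33.8%


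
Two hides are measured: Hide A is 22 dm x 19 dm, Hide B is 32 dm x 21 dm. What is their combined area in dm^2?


Hide A area = 22 x 19 = 418 dm^2
Hide B area = 32 x 21 = 672 dm^2
Total = 418 + 672 = 1090 dm^2


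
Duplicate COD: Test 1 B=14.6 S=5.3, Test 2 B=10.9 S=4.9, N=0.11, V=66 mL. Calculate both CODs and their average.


COD1 = 124.0 mg/L
COD2 = 80.0 mg/L
Average = 102.0 mg/L

COD1 = (14.6 - 5.3) x 0.11 x 8000 / 66 = 124.0 mg/L
COD2 = (10.9 - 4.9) x 0.11 x 8000 / 66 = 80.0 mg/L
Average = (124.0 + 80.0) / 2 = 102.0 mg/L


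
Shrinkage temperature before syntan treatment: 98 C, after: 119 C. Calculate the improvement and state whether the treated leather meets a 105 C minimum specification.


Improvement = 119 - 98 = 21 C
Spec check: 119 C >= 105 C? Yes


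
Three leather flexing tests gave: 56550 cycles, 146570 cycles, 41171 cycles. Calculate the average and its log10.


Average = 81430 cycles
log10 = 4.91


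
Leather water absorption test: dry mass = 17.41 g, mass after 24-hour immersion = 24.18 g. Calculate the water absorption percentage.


38.9%

Water absorbed = 24.18 - 17.41 = 6.77 g
WA% = 6.77 / 17.41 x 100 = 38.9%


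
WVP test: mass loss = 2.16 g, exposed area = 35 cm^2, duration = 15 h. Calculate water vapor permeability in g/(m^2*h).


WVP = mass_loss / (area x time) x 10000
WVP = 2.16 / (35 x 15) x 10000
WVP = 2.16 / 525 x 10000 = 41.14 g/(m^2*h)


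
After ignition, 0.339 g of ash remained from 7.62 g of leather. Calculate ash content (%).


Ash% = 0.339 / 7.62 x 100
Ash% = 4.45%


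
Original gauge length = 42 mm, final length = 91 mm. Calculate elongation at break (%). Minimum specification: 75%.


Extension = 91 - 42 = 49 mm
Elongation = 49 / 42 x 100 = 116.7%
Minimum required: 75%
Meets specification: Yes


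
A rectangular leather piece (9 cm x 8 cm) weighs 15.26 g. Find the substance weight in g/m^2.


2119.4 g/m^2

Area = 9 x 8 = 72 cm^2
SW = 15.26 / 72 x 10000 = 2119.4 g/m^2


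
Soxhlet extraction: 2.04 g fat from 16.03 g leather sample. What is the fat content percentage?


12.7%


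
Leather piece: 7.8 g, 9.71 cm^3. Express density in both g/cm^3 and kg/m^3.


0.803 g/cm^3
803 kg/m^3

Density = 7.8 / 9.71 = 0.803 g/cm^3
Convert: 0.803 x 1000 = 803 kg/m^3


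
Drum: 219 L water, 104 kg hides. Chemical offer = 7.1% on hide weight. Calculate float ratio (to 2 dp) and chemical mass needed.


Float ratio = 2.11
Chemical needed = 7.384 kg

Float ratio = 219 / 104 = 2.11
Chemical = 104 x 7.1 / 100 = 7.384 kg


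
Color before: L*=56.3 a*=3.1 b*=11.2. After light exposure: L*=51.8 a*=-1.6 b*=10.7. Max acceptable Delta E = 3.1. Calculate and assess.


Delta E = 6.53
Passes: No

dL = -4.5, da = -4.7, db = -0.5
dE = sqrt((-4.5)^2 + (-4.7)^2 + (-0.5)^2) = 6.53
Max = 3.1
Passes: No


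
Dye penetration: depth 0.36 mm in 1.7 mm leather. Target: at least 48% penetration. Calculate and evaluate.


Penetration = 21.2%
Meets target: No

Penetration = 0.36 / 1.7 x 100 = 21.2%
Target: 48%
Meets target: No


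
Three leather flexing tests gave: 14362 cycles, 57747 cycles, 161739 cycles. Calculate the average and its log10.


Average = (14362 + 57747 + 161739) / 3 = 77949 cycles
log10(77949) = 4.89


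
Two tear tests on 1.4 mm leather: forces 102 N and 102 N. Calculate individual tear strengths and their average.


Tear 1 = 102 / 1.4 = 72.9 N/mm
Tear 2 = 102 / 1.4 = 72.9 N/mm
Average = (72.9 + 72.9) / 2 = 72.9 N/mm


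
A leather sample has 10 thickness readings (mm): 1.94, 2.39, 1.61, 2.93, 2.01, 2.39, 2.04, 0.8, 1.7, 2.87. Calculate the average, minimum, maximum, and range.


Average = 2.07 mm
Min = 0.8 mm
Max = 2.93 mm
Range = 2.13 mm

Sum = 20.68
Average = 20.68 / 10 = 2.07 mm
Minimum = 0.8 mm
Maximum = 2.93 mm
Range = 2.93 - 0.8 = 2.13 mm


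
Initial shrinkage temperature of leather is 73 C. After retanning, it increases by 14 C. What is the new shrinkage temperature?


87 C


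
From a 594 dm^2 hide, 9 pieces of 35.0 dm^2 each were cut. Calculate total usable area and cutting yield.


Total usable = 9 x 35.0 = 315.0 dm^2
Yield = 315.0 / 594 x 100 = 53.0%


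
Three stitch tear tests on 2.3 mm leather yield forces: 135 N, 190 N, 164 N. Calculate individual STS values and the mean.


STS1 = 135 / 2.3 = 58.7 N/mm
STS2 = 190 / 2.3 = 82.6 N/mm
STS3 = 164 / 2.3 = 71.3 N/mm
Mean = (58.7 + 82.6 + 71.3) / 3 = 70.9 N/mm


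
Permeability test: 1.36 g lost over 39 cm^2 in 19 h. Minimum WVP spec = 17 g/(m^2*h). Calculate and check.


WVP = 1.36 / (39 x 19) x 10000 = 18.35 g/(m^2*h)
Minimum: 17 g/(m^2*h)
Meets spec: Yes


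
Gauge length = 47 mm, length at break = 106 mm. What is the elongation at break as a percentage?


125.5%

Extension = 106 - 47 = 59 mm
Elongation = 59 / 47 x 100 = 125.5%


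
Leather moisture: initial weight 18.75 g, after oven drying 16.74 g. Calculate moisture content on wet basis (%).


Moisture = 18.75 - 16.74 = 2.01 g
MC = 2.01 / 18.75 x 100 = 10.7%


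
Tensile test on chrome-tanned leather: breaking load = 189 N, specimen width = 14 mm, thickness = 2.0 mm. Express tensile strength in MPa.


6.75 MPa


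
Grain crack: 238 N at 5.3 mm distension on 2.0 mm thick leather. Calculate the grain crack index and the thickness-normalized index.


Crack index = 44.9 N/mm
Normalized index = 22.5 N/mm per mm

Crack index = 238 / 5.3 = 44.9 N/mm
Normalized = 44.9 / 2.0 = 22.5 N/mm per mm


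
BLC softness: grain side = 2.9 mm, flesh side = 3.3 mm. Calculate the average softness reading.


3.10 mm


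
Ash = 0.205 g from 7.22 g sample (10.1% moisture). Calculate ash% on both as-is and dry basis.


As-is ash% = 0.205 / 7.22 x 100 = 2.84%
Dry mass = 7.22 x (100 - 10.1) / 100 = 6.49078 g
Dry-basis ash% = 0.205 / 6.49078 x 100 = 3.16%


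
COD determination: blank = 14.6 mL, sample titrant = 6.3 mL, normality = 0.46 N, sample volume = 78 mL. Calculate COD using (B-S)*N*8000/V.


COD = (14.6 - 6.3) x 0.46 x 8000 / 78
COD = 8.3 x 0.46 x 8000 / 78
COD = 391.6 mg/L


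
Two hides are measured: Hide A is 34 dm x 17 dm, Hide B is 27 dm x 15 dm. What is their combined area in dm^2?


983 dm^2


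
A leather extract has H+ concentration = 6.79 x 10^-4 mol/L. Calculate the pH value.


pH = 3.17

pH = -log10[H+]
pH = -log10(6.79 x 10^-4) = 3.17


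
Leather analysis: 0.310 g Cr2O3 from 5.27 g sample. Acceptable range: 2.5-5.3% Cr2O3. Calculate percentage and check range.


Cr2O3% = 0.310 / 5.27 x 100 = 5.88%
Acceptable range: 2.5 to 5.3%
Within range: No


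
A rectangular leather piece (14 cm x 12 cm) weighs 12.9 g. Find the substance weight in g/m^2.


767.9 g/m^2

Area = 14 x 12 = 168 cm^2
SW = 12.9 / 168 x 10000 = 767.9 g/m^2


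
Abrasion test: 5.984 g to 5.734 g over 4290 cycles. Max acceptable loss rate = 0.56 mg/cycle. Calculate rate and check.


Loss = 5.984 - 5.734 = 0.250 g
Rate = 0.250 g / 4290 cycles x 1000 = 0.058 mg/cycle
Max = 0.56 mg/cycle
Passes: Yes
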